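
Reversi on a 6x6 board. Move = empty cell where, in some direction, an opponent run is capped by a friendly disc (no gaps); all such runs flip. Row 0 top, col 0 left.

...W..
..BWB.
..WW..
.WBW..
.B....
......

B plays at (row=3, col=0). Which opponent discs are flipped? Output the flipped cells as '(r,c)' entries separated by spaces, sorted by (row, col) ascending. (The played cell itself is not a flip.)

Dir NW: edge -> no flip
Dir N: first cell '.' (not opp) -> no flip
Dir NE: first cell '.' (not opp) -> no flip
Dir W: edge -> no flip
Dir E: opp run (3,1) capped by B -> flip
Dir SW: edge -> no flip
Dir S: first cell '.' (not opp) -> no flip
Dir SE: first cell 'B' (not opp) -> no flip

Answer: (3,1)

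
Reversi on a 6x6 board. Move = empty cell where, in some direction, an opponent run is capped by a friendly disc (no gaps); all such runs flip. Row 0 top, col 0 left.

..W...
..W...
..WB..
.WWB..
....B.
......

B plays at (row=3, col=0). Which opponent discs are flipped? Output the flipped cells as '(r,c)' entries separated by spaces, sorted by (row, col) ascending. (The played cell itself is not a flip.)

Dir NW: edge -> no flip
Dir N: first cell '.' (not opp) -> no flip
Dir NE: first cell '.' (not opp) -> no flip
Dir W: edge -> no flip
Dir E: opp run (3,1) (3,2) capped by B -> flip
Dir SW: edge -> no flip
Dir S: first cell '.' (not opp) -> no flip
Dir SE: first cell '.' (not opp) -> no flip

Answer: (3,1) (3,2)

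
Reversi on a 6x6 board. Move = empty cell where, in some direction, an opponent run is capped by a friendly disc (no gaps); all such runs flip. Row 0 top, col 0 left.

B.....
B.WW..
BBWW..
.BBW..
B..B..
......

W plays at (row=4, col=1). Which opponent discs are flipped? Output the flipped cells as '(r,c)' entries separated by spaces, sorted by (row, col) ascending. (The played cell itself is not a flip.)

Dir NW: first cell '.' (not opp) -> no flip
Dir N: opp run (3,1) (2,1), next='.' -> no flip
Dir NE: opp run (3,2) capped by W -> flip
Dir W: opp run (4,0), next=edge -> no flip
Dir E: first cell '.' (not opp) -> no flip
Dir SW: first cell '.' (not opp) -> no flip
Dir S: first cell '.' (not opp) -> no flip
Dir SE: first cell '.' (not opp) -> no flip

Answer: (3,2)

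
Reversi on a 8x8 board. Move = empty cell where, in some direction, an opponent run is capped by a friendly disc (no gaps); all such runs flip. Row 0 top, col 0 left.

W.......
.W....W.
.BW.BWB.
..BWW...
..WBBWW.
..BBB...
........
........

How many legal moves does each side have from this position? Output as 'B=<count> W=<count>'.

Answer: B=11 W=12

Derivation:
-- B to move --
(0,1): flips 1 -> legal
(0,2): no bracket -> illegal
(0,5): no bracket -> illegal
(0,6): flips 1 -> legal
(0,7): flips 3 -> legal
(1,0): no bracket -> illegal
(1,2): flips 1 -> legal
(1,3): no bracket -> illegal
(1,4): no bracket -> illegal
(1,5): no bracket -> illegal
(1,7): no bracket -> illegal
(2,0): no bracket -> illegal
(2,3): flips 2 -> legal
(2,7): no bracket -> illegal
(3,1): flips 1 -> legal
(3,5): flips 2 -> legal
(3,6): flips 1 -> legal
(3,7): no bracket -> illegal
(4,1): flips 1 -> legal
(4,7): flips 2 -> legal
(5,1): flips 2 -> legal
(5,5): no bracket -> illegal
(5,6): no bracket -> illegal
(5,7): no bracket -> illegal
B mobility = 11
-- W to move --
(1,0): no bracket -> illegal
(1,2): no bracket -> illegal
(1,3): no bracket -> illegal
(1,4): flips 1 -> legal
(1,5): flips 1 -> legal
(1,7): no bracket -> illegal
(2,0): flips 1 -> legal
(2,3): flips 1 -> legal
(2,7): flips 1 -> legal
(3,0): no bracket -> illegal
(3,1): flips 2 -> legal
(3,5): no bracket -> illegal
(3,6): flips 1 -> legal
(3,7): no bracket -> illegal
(4,1): no bracket -> illegal
(5,1): no bracket -> illegal
(5,5): flips 1 -> legal
(6,1): flips 2 -> legal
(6,2): flips 1 -> legal
(6,3): flips 3 -> legal
(6,4): flips 3 -> legal
(6,5): no bracket -> illegal
W mobility = 12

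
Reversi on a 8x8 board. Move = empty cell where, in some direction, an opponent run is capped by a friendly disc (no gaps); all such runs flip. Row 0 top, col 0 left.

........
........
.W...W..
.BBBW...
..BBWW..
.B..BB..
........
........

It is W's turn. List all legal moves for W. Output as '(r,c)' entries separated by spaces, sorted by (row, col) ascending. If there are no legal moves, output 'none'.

(2,0): no bracket -> illegal
(2,2): flips 1 -> legal
(2,3): no bracket -> illegal
(2,4): no bracket -> illegal
(3,0): flips 3 -> legal
(4,0): no bracket -> illegal
(4,1): flips 3 -> legal
(4,6): no bracket -> illegal
(5,0): no bracket -> illegal
(5,2): flips 1 -> legal
(5,3): no bracket -> illegal
(5,6): no bracket -> illegal
(6,0): no bracket -> illegal
(6,1): no bracket -> illegal
(6,2): no bracket -> illegal
(6,3): flips 1 -> legal
(6,4): flips 1 -> legal
(6,5): flips 4 -> legal
(6,6): flips 1 -> legal

Answer: (2,2) (3,0) (4,1) (5,2) (6,3) (6,4) (6,5) (6,6)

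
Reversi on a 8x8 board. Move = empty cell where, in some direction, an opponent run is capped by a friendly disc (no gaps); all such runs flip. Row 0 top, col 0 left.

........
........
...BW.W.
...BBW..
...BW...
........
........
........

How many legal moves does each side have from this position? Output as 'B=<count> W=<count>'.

Answer: B=7 W=3

Derivation:
-- B to move --
(1,3): no bracket -> illegal
(1,4): flips 1 -> legal
(1,5): flips 1 -> legal
(1,6): no bracket -> illegal
(1,7): no bracket -> illegal
(2,5): flips 1 -> legal
(2,7): no bracket -> illegal
(3,6): flips 1 -> legal
(3,7): no bracket -> illegal
(4,5): flips 1 -> legal
(4,6): no bracket -> illegal
(5,3): no bracket -> illegal
(5,4): flips 1 -> legal
(5,5): flips 1 -> legal
B mobility = 7
-- W to move --
(1,2): no bracket -> illegal
(1,3): no bracket -> illegal
(1,4): no bracket -> illegal
(2,2): flips 2 -> legal
(2,5): no bracket -> illegal
(3,2): flips 2 -> legal
(4,2): flips 2 -> legal
(4,5): no bracket -> illegal
(5,2): no bracket -> illegal
(5,3): no bracket -> illegal
(5,4): no bracket -> illegal
W mobility = 3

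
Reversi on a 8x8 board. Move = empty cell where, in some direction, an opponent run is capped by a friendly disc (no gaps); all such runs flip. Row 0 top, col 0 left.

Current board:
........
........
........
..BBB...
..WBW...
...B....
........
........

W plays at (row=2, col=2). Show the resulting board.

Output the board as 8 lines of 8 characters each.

Place W at (2,2); scan 8 dirs for brackets.
Dir NW: first cell '.' (not opp) -> no flip
Dir N: first cell '.' (not opp) -> no flip
Dir NE: first cell '.' (not opp) -> no flip
Dir W: first cell '.' (not opp) -> no flip
Dir E: first cell '.' (not opp) -> no flip
Dir SW: first cell '.' (not opp) -> no flip
Dir S: opp run (3,2) capped by W -> flip
Dir SE: opp run (3,3) capped by W -> flip
All flips: (3,2) (3,3)

Answer: ........
........
..W.....
..WWB...
..WBW...
...B....
........
........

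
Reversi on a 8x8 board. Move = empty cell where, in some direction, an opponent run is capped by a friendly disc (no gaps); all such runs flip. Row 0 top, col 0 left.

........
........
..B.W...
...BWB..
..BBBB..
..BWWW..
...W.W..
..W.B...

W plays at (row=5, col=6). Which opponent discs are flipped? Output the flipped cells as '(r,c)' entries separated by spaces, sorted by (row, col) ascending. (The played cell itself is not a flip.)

Answer: (4,5)

Derivation:
Dir NW: opp run (4,5) capped by W -> flip
Dir N: first cell '.' (not opp) -> no flip
Dir NE: first cell '.' (not opp) -> no flip
Dir W: first cell 'W' (not opp) -> no flip
Dir E: first cell '.' (not opp) -> no flip
Dir SW: first cell 'W' (not opp) -> no flip
Dir S: first cell '.' (not opp) -> no flip
Dir SE: first cell '.' (not opp) -> no flip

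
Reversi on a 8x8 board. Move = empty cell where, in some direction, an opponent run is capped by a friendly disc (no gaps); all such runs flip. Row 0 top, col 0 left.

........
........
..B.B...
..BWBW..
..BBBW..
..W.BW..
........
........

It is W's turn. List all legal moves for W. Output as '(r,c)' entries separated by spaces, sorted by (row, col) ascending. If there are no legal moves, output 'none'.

Answer: (1,1) (1,2) (1,3) (1,5) (2,3) (2,5) (3,1) (4,1) (5,1) (5,3) (6,3)

Derivation:
(1,1): flips 1 -> legal
(1,2): flips 3 -> legal
(1,3): flips 1 -> legal
(1,4): no bracket -> illegal
(1,5): flips 1 -> legal
(2,1): no bracket -> illegal
(2,3): flips 1 -> legal
(2,5): flips 2 -> legal
(3,1): flips 1 -> legal
(4,1): flips 3 -> legal
(5,1): flips 1 -> legal
(5,3): flips 3 -> legal
(6,3): flips 1 -> legal
(6,4): no bracket -> illegal
(6,5): no bracket -> illegal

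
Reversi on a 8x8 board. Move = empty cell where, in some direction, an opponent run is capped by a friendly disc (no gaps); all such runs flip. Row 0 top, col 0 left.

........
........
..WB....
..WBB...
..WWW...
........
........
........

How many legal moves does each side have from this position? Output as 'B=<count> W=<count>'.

-- B to move --
(1,1): flips 1 -> legal
(1,2): no bracket -> illegal
(1,3): no bracket -> illegal
(2,1): flips 1 -> legal
(3,1): flips 1 -> legal
(3,5): no bracket -> illegal
(4,1): flips 1 -> legal
(4,5): no bracket -> illegal
(5,1): flips 1 -> legal
(5,2): flips 1 -> legal
(5,3): flips 1 -> legal
(5,4): flips 1 -> legal
(5,5): flips 1 -> legal
B mobility = 9
-- W to move --
(1,2): no bracket -> illegal
(1,3): flips 2 -> legal
(1,4): flips 1 -> legal
(2,4): flips 3 -> legal
(2,5): flips 1 -> legal
(3,5): flips 2 -> legal
(4,5): no bracket -> illegal
W mobility = 5

Answer: B=9 W=5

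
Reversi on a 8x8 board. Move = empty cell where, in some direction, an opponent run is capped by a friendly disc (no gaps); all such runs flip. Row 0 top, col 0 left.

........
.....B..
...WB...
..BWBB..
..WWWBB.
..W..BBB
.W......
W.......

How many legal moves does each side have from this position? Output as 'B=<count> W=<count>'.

Answer: B=8 W=12

Derivation:
-- B to move --
(1,2): flips 1 -> legal
(1,3): no bracket -> illegal
(1,4): flips 1 -> legal
(2,2): flips 3 -> legal
(3,1): no bracket -> illegal
(4,1): flips 3 -> legal
(5,0): no bracket -> illegal
(5,1): flips 2 -> legal
(5,3): flips 1 -> legal
(5,4): flips 2 -> legal
(6,0): no bracket -> illegal
(6,2): flips 2 -> legal
(6,3): no bracket -> illegal
(7,1): no bracket -> illegal
(7,2): no bracket -> illegal
B mobility = 8
-- W to move --
(0,4): no bracket -> illegal
(0,5): no bracket -> illegal
(0,6): flips 2 -> legal
(1,3): no bracket -> illegal
(1,4): flips 2 -> legal
(1,6): no bracket -> illegal
(2,1): flips 1 -> legal
(2,2): flips 1 -> legal
(2,5): flips 2 -> legal
(2,6): flips 1 -> legal
(3,1): flips 1 -> legal
(3,6): flips 2 -> legal
(3,7): no bracket -> illegal
(4,1): flips 1 -> legal
(4,7): flips 2 -> legal
(5,4): no bracket -> illegal
(6,4): no bracket -> illegal
(6,5): no bracket -> illegal
(6,6): flips 1 -> legal
(6,7): flips 3 -> legal
W mobility = 12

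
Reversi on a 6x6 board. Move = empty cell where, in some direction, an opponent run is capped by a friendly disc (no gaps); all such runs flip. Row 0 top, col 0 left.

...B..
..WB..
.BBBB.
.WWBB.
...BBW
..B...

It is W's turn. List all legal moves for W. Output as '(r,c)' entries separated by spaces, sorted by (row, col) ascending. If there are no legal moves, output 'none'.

(0,2): no bracket -> illegal
(0,4): flips 2 -> legal
(1,0): flips 1 -> legal
(1,1): flips 1 -> legal
(1,4): flips 2 -> legal
(1,5): no bracket -> illegal
(2,0): no bracket -> illegal
(2,5): no bracket -> illegal
(3,0): flips 1 -> legal
(3,5): flips 2 -> legal
(4,1): no bracket -> illegal
(4,2): flips 2 -> legal
(5,1): no bracket -> illegal
(5,3): no bracket -> illegal
(5,4): flips 1 -> legal
(5,5): no bracket -> illegal

Answer: (0,4) (1,0) (1,1) (1,4) (3,0) (3,5) (4,2) (5,4)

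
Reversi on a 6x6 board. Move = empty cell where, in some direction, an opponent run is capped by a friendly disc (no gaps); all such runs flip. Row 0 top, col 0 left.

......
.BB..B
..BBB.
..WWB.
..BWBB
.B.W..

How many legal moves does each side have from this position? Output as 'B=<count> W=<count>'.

Answer: B=3 W=10

Derivation:
-- B to move --
(2,1): no bracket -> illegal
(3,1): flips 2 -> legal
(4,1): flips 1 -> legal
(5,2): flips 1 -> legal
(5,4): no bracket -> illegal
B mobility = 3
-- W to move --
(0,0): flips 2 -> legal
(0,1): no bracket -> illegal
(0,2): flips 2 -> legal
(0,3): no bracket -> illegal
(0,4): no bracket -> illegal
(0,5): no bracket -> illegal
(1,0): no bracket -> illegal
(1,3): flips 1 -> legal
(1,4): flips 1 -> legal
(2,0): no bracket -> illegal
(2,1): no bracket -> illegal
(2,5): flips 1 -> legal
(3,1): flips 1 -> legal
(3,5): flips 2 -> legal
(4,0): no bracket -> illegal
(4,1): flips 1 -> legal
(5,0): no bracket -> illegal
(5,2): flips 1 -> legal
(5,4): no bracket -> illegal
(5,5): flips 1 -> legal
W mobility = 10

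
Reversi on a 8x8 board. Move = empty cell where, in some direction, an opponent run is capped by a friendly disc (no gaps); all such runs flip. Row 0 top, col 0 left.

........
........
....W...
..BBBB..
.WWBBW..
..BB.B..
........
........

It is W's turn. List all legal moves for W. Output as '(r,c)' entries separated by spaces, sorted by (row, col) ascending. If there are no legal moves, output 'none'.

Answer: (2,2) (2,3) (2,5) (4,6) (5,4) (6,2) (6,3) (6,4) (6,5)

Derivation:
(2,1): no bracket -> illegal
(2,2): flips 1 -> legal
(2,3): flips 2 -> legal
(2,5): flips 1 -> legal
(2,6): no bracket -> illegal
(3,1): no bracket -> illegal
(3,6): no bracket -> illegal
(4,6): flips 1 -> legal
(5,1): no bracket -> illegal
(5,4): flips 2 -> legal
(5,6): no bracket -> illegal
(6,1): no bracket -> illegal
(6,2): flips 1 -> legal
(6,3): flips 1 -> legal
(6,4): flips 1 -> legal
(6,5): flips 1 -> legal
(6,6): no bracket -> illegal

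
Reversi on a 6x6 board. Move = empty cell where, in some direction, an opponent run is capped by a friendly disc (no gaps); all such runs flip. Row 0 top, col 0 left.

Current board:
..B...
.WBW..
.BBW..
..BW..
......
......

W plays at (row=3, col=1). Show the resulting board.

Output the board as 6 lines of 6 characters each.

Place W at (3,1); scan 8 dirs for brackets.
Dir NW: first cell '.' (not opp) -> no flip
Dir N: opp run (2,1) capped by W -> flip
Dir NE: opp run (2,2) capped by W -> flip
Dir W: first cell '.' (not opp) -> no flip
Dir E: opp run (3,2) capped by W -> flip
Dir SW: first cell '.' (not opp) -> no flip
Dir S: first cell '.' (not opp) -> no flip
Dir SE: first cell '.' (not opp) -> no flip
All flips: (2,1) (2,2) (3,2)

Answer: ..B...
.WBW..
.WWW..
.WWW..
......
......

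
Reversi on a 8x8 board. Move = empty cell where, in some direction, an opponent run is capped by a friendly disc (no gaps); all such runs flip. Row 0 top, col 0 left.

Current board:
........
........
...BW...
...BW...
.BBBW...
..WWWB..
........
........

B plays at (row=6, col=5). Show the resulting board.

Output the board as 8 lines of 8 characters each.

Answer: ........
........
...BW...
...BW...
.BBBW...
..WWBB..
.....B..
........

Derivation:
Place B at (6,5); scan 8 dirs for brackets.
Dir NW: opp run (5,4) capped by B -> flip
Dir N: first cell 'B' (not opp) -> no flip
Dir NE: first cell '.' (not opp) -> no flip
Dir W: first cell '.' (not opp) -> no flip
Dir E: first cell '.' (not opp) -> no flip
Dir SW: first cell '.' (not opp) -> no flip
Dir S: first cell '.' (not opp) -> no flip
Dir SE: first cell '.' (not opp) -> no flip
All flips: (5,4)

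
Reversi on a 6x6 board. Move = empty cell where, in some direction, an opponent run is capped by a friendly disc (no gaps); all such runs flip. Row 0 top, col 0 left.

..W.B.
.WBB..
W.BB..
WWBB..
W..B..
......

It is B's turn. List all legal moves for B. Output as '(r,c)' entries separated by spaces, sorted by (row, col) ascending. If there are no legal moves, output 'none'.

(0,0): flips 1 -> legal
(0,1): no bracket -> illegal
(0,3): no bracket -> illegal
(1,0): flips 1 -> legal
(2,1): no bracket -> illegal
(4,1): no bracket -> illegal
(4,2): no bracket -> illegal
(5,0): no bracket -> illegal
(5,1): no bracket -> illegal

Answer: (0,0) (1,0)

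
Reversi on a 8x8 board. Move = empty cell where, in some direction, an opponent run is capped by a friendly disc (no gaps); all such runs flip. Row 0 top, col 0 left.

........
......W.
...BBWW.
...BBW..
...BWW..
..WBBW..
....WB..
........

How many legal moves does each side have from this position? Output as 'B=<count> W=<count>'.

-- B to move --
(0,5): no bracket -> illegal
(0,6): no bracket -> illegal
(0,7): flips 2 -> legal
(1,4): no bracket -> illegal
(1,5): flips 4 -> legal
(1,7): flips 3 -> legal
(2,7): flips 2 -> legal
(3,6): flips 2 -> legal
(3,7): no bracket -> illegal
(4,1): no bracket -> illegal
(4,2): no bracket -> illegal
(4,6): flips 3 -> legal
(5,1): flips 1 -> legal
(5,6): flips 2 -> legal
(6,1): flips 1 -> legal
(6,2): no bracket -> illegal
(6,3): flips 1 -> legal
(6,6): flips 2 -> legal
(7,3): no bracket -> illegal
(7,4): flips 1 -> legal
(7,5): flips 1 -> legal
B mobility = 13
-- W to move --
(1,2): flips 2 -> legal
(1,3): flips 1 -> legal
(1,4): flips 2 -> legal
(1,5): no bracket -> illegal
(2,2): flips 3 -> legal
(3,2): flips 2 -> legal
(4,2): flips 2 -> legal
(5,6): no bracket -> illegal
(6,2): flips 1 -> legal
(6,3): flips 1 -> legal
(6,6): flips 1 -> legal
(7,4): no bracket -> illegal
(7,5): flips 1 -> legal
(7,6): no bracket -> illegal
W mobility = 10

Answer: B=13 W=10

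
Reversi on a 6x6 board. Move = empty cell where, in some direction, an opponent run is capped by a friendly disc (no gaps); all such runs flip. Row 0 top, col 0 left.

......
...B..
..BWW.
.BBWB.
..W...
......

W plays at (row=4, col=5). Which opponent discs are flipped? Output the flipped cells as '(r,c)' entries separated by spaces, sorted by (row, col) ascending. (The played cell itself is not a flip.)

Answer: (3,4)

Derivation:
Dir NW: opp run (3,4) capped by W -> flip
Dir N: first cell '.' (not opp) -> no flip
Dir NE: edge -> no flip
Dir W: first cell '.' (not opp) -> no flip
Dir E: edge -> no flip
Dir SW: first cell '.' (not opp) -> no flip
Dir S: first cell '.' (not opp) -> no flip
Dir SE: edge -> no flip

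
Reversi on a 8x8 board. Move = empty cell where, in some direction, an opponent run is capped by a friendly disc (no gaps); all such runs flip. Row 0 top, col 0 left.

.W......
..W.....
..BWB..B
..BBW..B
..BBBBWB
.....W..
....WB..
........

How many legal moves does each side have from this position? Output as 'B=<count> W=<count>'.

Answer: B=8 W=13

Derivation:
-- B to move --
(0,0): no bracket -> illegal
(0,2): flips 1 -> legal
(0,3): no bracket -> illegal
(1,0): no bracket -> illegal
(1,1): no bracket -> illegal
(1,3): flips 1 -> legal
(1,4): flips 1 -> legal
(2,1): no bracket -> illegal
(2,5): flips 1 -> legal
(3,5): flips 1 -> legal
(3,6): no bracket -> illegal
(5,3): no bracket -> illegal
(5,4): no bracket -> illegal
(5,6): no bracket -> illegal
(5,7): no bracket -> illegal
(6,3): flips 1 -> legal
(6,6): flips 1 -> legal
(7,3): flips 3 -> legal
(7,4): no bracket -> illegal
(7,5): no bracket -> illegal
B mobility = 8
-- W to move --
(1,1): flips 3 -> legal
(1,3): no bracket -> illegal
(1,4): flips 1 -> legal
(1,5): no bracket -> illegal
(1,6): no bracket -> illegal
(1,7): no bracket -> illegal
(2,1): flips 1 -> legal
(2,5): flips 1 -> legal
(2,6): no bracket -> illegal
(3,1): flips 2 -> legal
(3,5): flips 1 -> legal
(3,6): no bracket -> illegal
(4,1): flips 5 -> legal
(5,1): no bracket -> illegal
(5,2): flips 4 -> legal
(5,3): flips 2 -> legal
(5,4): flips 1 -> legal
(5,6): flips 1 -> legal
(5,7): no bracket -> illegal
(6,6): flips 1 -> legal
(7,4): no bracket -> illegal
(7,5): flips 1 -> legal
(7,6): no bracket -> illegal
W mobility = 13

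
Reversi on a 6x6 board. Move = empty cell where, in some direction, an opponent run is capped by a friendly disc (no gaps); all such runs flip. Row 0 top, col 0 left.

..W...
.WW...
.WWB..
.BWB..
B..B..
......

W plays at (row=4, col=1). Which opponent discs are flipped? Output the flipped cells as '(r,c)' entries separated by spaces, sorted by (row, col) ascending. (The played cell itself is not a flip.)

Dir NW: first cell '.' (not opp) -> no flip
Dir N: opp run (3,1) capped by W -> flip
Dir NE: first cell 'W' (not opp) -> no flip
Dir W: opp run (4,0), next=edge -> no flip
Dir E: first cell '.' (not opp) -> no flip
Dir SW: first cell '.' (not opp) -> no flip
Dir S: first cell '.' (not opp) -> no flip
Dir SE: first cell '.' (not opp) -> no flip

Answer: (3,1)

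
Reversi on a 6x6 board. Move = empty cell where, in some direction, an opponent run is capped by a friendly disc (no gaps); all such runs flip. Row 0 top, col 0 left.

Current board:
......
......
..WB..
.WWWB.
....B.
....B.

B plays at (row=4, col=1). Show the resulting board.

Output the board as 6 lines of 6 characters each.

Answer: ......
......
..WB..
.WBWB.
.B..B.
....B.

Derivation:
Place B at (4,1); scan 8 dirs for brackets.
Dir NW: first cell '.' (not opp) -> no flip
Dir N: opp run (3,1), next='.' -> no flip
Dir NE: opp run (3,2) capped by B -> flip
Dir W: first cell '.' (not opp) -> no flip
Dir E: first cell '.' (not opp) -> no flip
Dir SW: first cell '.' (not opp) -> no flip
Dir S: first cell '.' (not opp) -> no flip
Dir SE: first cell '.' (not opp) -> no flip
All flips: (3,2)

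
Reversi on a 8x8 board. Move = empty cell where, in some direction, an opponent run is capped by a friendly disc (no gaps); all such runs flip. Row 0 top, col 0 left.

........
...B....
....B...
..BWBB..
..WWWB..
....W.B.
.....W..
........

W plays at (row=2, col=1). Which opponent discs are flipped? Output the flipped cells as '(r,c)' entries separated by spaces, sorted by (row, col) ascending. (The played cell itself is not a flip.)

Answer: (3,2)

Derivation:
Dir NW: first cell '.' (not opp) -> no flip
Dir N: first cell '.' (not opp) -> no flip
Dir NE: first cell '.' (not opp) -> no flip
Dir W: first cell '.' (not opp) -> no flip
Dir E: first cell '.' (not opp) -> no flip
Dir SW: first cell '.' (not opp) -> no flip
Dir S: first cell '.' (not opp) -> no flip
Dir SE: opp run (3,2) capped by W -> flip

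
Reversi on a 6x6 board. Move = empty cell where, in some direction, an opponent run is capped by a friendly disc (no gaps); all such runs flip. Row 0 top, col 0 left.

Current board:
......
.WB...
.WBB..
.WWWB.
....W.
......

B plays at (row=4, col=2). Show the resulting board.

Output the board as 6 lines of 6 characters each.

Place B at (4,2); scan 8 dirs for brackets.
Dir NW: opp run (3,1), next='.' -> no flip
Dir N: opp run (3,2) capped by B -> flip
Dir NE: opp run (3,3), next='.' -> no flip
Dir W: first cell '.' (not opp) -> no flip
Dir E: first cell '.' (not opp) -> no flip
Dir SW: first cell '.' (not opp) -> no flip
Dir S: first cell '.' (not opp) -> no flip
Dir SE: first cell '.' (not opp) -> no flip
All flips: (3,2)

Answer: ......
.WB...
.WBB..
.WBWB.
..B.W.
......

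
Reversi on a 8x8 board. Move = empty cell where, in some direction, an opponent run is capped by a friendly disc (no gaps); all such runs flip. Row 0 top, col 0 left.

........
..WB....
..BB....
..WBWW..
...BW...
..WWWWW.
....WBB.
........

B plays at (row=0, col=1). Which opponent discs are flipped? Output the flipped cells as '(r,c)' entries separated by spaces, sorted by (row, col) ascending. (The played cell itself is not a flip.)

Answer: (1,2)

Derivation:
Dir NW: edge -> no flip
Dir N: edge -> no flip
Dir NE: edge -> no flip
Dir W: first cell '.' (not opp) -> no flip
Dir E: first cell '.' (not opp) -> no flip
Dir SW: first cell '.' (not opp) -> no flip
Dir S: first cell '.' (not opp) -> no flip
Dir SE: opp run (1,2) capped by B -> flip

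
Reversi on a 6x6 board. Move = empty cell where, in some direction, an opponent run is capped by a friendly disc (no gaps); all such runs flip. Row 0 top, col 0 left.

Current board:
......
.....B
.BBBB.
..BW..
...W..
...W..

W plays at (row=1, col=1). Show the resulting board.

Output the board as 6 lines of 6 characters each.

Place W at (1,1); scan 8 dirs for brackets.
Dir NW: first cell '.' (not opp) -> no flip
Dir N: first cell '.' (not opp) -> no flip
Dir NE: first cell '.' (not opp) -> no flip
Dir W: first cell '.' (not opp) -> no flip
Dir E: first cell '.' (not opp) -> no flip
Dir SW: first cell '.' (not opp) -> no flip
Dir S: opp run (2,1), next='.' -> no flip
Dir SE: opp run (2,2) capped by W -> flip
All flips: (2,2)

Answer: ......
.W...B
.BWBB.
..BW..
...W..
...W..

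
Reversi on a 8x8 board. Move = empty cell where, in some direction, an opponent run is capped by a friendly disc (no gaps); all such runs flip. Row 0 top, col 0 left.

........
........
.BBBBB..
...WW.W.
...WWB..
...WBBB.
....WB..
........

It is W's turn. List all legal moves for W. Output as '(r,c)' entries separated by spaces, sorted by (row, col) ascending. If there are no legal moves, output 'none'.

(1,0): no bracket -> illegal
(1,1): flips 1 -> legal
(1,2): flips 1 -> legal
(1,3): flips 1 -> legal
(1,4): flips 2 -> legal
(1,5): flips 1 -> legal
(1,6): flips 1 -> legal
(2,0): no bracket -> illegal
(2,6): no bracket -> illegal
(3,0): no bracket -> illegal
(3,1): no bracket -> illegal
(3,2): no bracket -> illegal
(3,5): no bracket -> illegal
(4,6): flips 2 -> legal
(4,7): no bracket -> illegal
(5,7): flips 3 -> legal
(6,3): flips 2 -> legal
(6,6): flips 2 -> legal
(6,7): flips 2 -> legal
(7,4): no bracket -> illegal
(7,5): no bracket -> illegal
(7,6): flips 2 -> legal

Answer: (1,1) (1,2) (1,3) (1,4) (1,5) (1,6) (4,6) (5,7) (6,3) (6,6) (6,7) (7,6)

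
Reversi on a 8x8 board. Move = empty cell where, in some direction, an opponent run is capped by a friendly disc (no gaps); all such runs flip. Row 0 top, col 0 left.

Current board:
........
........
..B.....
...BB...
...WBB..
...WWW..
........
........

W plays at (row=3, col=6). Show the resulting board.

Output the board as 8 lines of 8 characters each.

Answer: ........
........
..B.....
...BB.W.
...WBW..
...WWW..
........
........

Derivation:
Place W at (3,6); scan 8 dirs for brackets.
Dir NW: first cell '.' (not opp) -> no flip
Dir N: first cell '.' (not opp) -> no flip
Dir NE: first cell '.' (not opp) -> no flip
Dir W: first cell '.' (not opp) -> no flip
Dir E: first cell '.' (not opp) -> no flip
Dir SW: opp run (4,5) capped by W -> flip
Dir S: first cell '.' (not opp) -> no flip
Dir SE: first cell '.' (not opp) -> no flip
All flips: (4,5)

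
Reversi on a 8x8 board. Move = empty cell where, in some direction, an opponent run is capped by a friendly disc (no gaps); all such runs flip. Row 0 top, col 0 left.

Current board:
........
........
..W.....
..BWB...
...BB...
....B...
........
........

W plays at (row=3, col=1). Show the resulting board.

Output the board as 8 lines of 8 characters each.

Answer: ........
........
..W.....
.WWWB...
...BB...
....B...
........
........

Derivation:
Place W at (3,1); scan 8 dirs for brackets.
Dir NW: first cell '.' (not opp) -> no flip
Dir N: first cell '.' (not opp) -> no flip
Dir NE: first cell 'W' (not opp) -> no flip
Dir W: first cell '.' (not opp) -> no flip
Dir E: opp run (3,2) capped by W -> flip
Dir SW: first cell '.' (not opp) -> no flip
Dir S: first cell '.' (not opp) -> no flip
Dir SE: first cell '.' (not opp) -> no flip
All flips: (3,2)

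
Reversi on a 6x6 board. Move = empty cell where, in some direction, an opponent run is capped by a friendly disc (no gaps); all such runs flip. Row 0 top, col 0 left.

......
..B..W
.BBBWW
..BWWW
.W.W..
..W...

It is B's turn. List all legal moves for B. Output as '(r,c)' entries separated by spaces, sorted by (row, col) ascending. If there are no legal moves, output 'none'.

Answer: (4,4) (4,5) (5,0) (5,3) (5,4)

Derivation:
(0,4): no bracket -> illegal
(0,5): no bracket -> illegal
(1,3): no bracket -> illegal
(1,4): no bracket -> illegal
(3,0): no bracket -> illegal
(3,1): no bracket -> illegal
(4,0): no bracket -> illegal
(4,2): no bracket -> illegal
(4,4): flips 1 -> legal
(4,5): flips 1 -> legal
(5,0): flips 1 -> legal
(5,1): no bracket -> illegal
(5,3): flips 2 -> legal
(5,4): flips 1 -> legal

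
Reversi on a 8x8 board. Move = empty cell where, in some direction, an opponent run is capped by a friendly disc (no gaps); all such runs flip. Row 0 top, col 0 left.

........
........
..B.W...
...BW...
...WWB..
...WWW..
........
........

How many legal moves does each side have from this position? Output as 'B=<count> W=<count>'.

-- B to move --
(1,3): no bracket -> illegal
(1,4): no bracket -> illegal
(1,5): flips 1 -> legal
(2,3): flips 1 -> legal
(2,5): no bracket -> illegal
(3,2): no bracket -> illegal
(3,5): flips 1 -> legal
(4,2): flips 2 -> legal
(4,6): no bracket -> illegal
(5,2): no bracket -> illegal
(5,6): no bracket -> illegal
(6,2): no bracket -> illegal
(6,3): flips 3 -> legal
(6,4): no bracket -> illegal
(6,5): flips 1 -> legal
(6,6): flips 2 -> legal
B mobility = 7
-- W to move --
(1,1): flips 2 -> legal
(1,2): no bracket -> illegal
(1,3): no bracket -> illegal
(2,1): no bracket -> illegal
(2,3): flips 1 -> legal
(3,1): no bracket -> illegal
(3,2): flips 1 -> legal
(3,5): flips 1 -> legal
(3,6): flips 1 -> legal
(4,2): flips 1 -> legal
(4,6): flips 1 -> legal
(5,6): flips 1 -> legal
W mobility = 8

Answer: B=7 W=8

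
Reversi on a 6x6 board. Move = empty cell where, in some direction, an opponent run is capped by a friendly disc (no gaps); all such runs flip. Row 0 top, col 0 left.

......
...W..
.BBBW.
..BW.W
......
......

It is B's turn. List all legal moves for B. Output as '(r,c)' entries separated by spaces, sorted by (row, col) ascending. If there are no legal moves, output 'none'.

(0,2): no bracket -> illegal
(0,3): flips 1 -> legal
(0,4): flips 1 -> legal
(1,2): no bracket -> illegal
(1,4): no bracket -> illegal
(1,5): no bracket -> illegal
(2,5): flips 1 -> legal
(3,4): flips 1 -> legal
(4,2): no bracket -> illegal
(4,3): flips 1 -> legal
(4,4): flips 1 -> legal
(4,5): no bracket -> illegal

Answer: (0,3) (0,4) (2,5) (3,4) (4,3) (4,4)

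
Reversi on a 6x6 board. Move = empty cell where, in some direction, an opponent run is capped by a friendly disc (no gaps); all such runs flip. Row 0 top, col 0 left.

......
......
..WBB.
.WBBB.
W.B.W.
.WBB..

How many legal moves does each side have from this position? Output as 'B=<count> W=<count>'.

Answer: B=9 W=5

Derivation:
-- B to move --
(1,1): flips 1 -> legal
(1,2): flips 1 -> legal
(1,3): no bracket -> illegal
(2,0): flips 1 -> legal
(2,1): flips 1 -> legal
(3,0): flips 1 -> legal
(3,5): flips 1 -> legal
(4,1): no bracket -> illegal
(4,3): no bracket -> illegal
(4,5): no bracket -> illegal
(5,0): flips 1 -> legal
(5,4): flips 1 -> legal
(5,5): flips 1 -> legal
B mobility = 9
-- W to move --
(1,2): no bracket -> illegal
(1,3): no bracket -> illegal
(1,4): flips 2 -> legal
(1,5): flips 3 -> legal
(2,1): no bracket -> illegal
(2,5): flips 2 -> legal
(3,5): flips 3 -> legal
(4,1): no bracket -> illegal
(4,3): no bracket -> illegal
(4,5): no bracket -> illegal
(5,4): flips 2 -> legal
W mobility = 5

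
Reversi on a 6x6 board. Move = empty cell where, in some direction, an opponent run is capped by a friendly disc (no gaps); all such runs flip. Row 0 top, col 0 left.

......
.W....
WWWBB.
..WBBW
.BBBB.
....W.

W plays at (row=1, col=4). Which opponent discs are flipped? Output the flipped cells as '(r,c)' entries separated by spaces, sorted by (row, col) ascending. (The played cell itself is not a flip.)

Dir NW: first cell '.' (not opp) -> no flip
Dir N: first cell '.' (not opp) -> no flip
Dir NE: first cell '.' (not opp) -> no flip
Dir W: first cell '.' (not opp) -> no flip
Dir E: first cell '.' (not opp) -> no flip
Dir SW: opp run (2,3) capped by W -> flip
Dir S: opp run (2,4) (3,4) (4,4) capped by W -> flip
Dir SE: first cell '.' (not opp) -> no flip

Answer: (2,3) (2,4) (3,4) (4,4)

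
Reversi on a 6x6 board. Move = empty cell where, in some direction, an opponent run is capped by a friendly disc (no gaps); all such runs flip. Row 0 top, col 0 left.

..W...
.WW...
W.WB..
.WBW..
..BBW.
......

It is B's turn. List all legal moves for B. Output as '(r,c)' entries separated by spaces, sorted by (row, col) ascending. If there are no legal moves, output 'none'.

(0,0): no bracket -> illegal
(0,1): flips 1 -> legal
(0,3): no bracket -> illegal
(1,0): no bracket -> illegal
(1,3): no bracket -> illegal
(2,1): flips 1 -> legal
(2,4): flips 1 -> legal
(3,0): flips 1 -> legal
(3,4): flips 1 -> legal
(3,5): no bracket -> illegal
(4,0): no bracket -> illegal
(4,1): no bracket -> illegal
(4,5): flips 1 -> legal
(5,3): no bracket -> illegal
(5,4): no bracket -> illegal
(5,5): no bracket -> illegal

Answer: (0,1) (2,1) (2,4) (3,0) (3,4) (4,5)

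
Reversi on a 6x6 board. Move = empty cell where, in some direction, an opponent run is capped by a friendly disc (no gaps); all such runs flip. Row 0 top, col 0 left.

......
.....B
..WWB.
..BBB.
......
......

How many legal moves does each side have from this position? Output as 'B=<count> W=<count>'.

-- B to move --
(1,1): flips 1 -> legal
(1,2): flips 2 -> legal
(1,3): flips 1 -> legal
(1,4): flips 1 -> legal
(2,1): flips 2 -> legal
(3,1): no bracket -> illegal
B mobility = 5
-- W to move --
(0,4): no bracket -> illegal
(0,5): no bracket -> illegal
(1,3): no bracket -> illegal
(1,4): no bracket -> illegal
(2,1): no bracket -> illegal
(2,5): flips 1 -> legal
(3,1): no bracket -> illegal
(3,5): no bracket -> illegal
(4,1): flips 1 -> legal
(4,2): flips 1 -> legal
(4,3): flips 1 -> legal
(4,4): flips 1 -> legal
(4,5): flips 1 -> legal
W mobility = 6

Answer: B=5 W=6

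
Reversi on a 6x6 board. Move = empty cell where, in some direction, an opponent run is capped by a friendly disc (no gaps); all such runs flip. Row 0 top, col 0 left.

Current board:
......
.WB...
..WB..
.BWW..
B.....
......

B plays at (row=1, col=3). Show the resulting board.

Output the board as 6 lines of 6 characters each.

Place B at (1,3); scan 8 dirs for brackets.
Dir NW: first cell '.' (not opp) -> no flip
Dir N: first cell '.' (not opp) -> no flip
Dir NE: first cell '.' (not opp) -> no flip
Dir W: first cell 'B' (not opp) -> no flip
Dir E: first cell '.' (not opp) -> no flip
Dir SW: opp run (2,2) capped by B -> flip
Dir S: first cell 'B' (not opp) -> no flip
Dir SE: first cell '.' (not opp) -> no flip
All flips: (2,2)

Answer: ......
.WBB..
..BB..
.BWW..
B.....
......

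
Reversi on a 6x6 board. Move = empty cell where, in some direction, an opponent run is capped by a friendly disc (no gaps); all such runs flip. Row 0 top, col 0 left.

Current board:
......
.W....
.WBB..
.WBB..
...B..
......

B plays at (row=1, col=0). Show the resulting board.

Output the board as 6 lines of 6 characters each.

Place B at (1,0); scan 8 dirs for brackets.
Dir NW: edge -> no flip
Dir N: first cell '.' (not opp) -> no flip
Dir NE: first cell '.' (not opp) -> no flip
Dir W: edge -> no flip
Dir E: opp run (1,1), next='.' -> no flip
Dir SW: edge -> no flip
Dir S: first cell '.' (not opp) -> no flip
Dir SE: opp run (2,1) capped by B -> flip
All flips: (2,1)

Answer: ......
BW....
.BBB..
.WBB..
...B..
......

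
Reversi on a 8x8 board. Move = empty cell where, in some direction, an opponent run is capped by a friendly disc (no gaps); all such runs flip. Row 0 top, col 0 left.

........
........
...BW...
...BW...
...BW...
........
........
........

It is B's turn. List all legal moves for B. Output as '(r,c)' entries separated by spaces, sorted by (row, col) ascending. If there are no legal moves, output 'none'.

(1,3): no bracket -> illegal
(1,4): no bracket -> illegal
(1,5): flips 1 -> legal
(2,5): flips 2 -> legal
(3,5): flips 1 -> legal
(4,5): flips 2 -> legal
(5,3): no bracket -> illegal
(5,4): no bracket -> illegal
(5,5): flips 1 -> legal

Answer: (1,5) (2,5) (3,5) (4,5) (5,5)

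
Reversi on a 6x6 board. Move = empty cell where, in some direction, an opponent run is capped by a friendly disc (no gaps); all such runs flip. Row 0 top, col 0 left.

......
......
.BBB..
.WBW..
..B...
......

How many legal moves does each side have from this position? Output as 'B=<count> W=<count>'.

Answer: B=8 W=4

Derivation:
-- B to move --
(2,0): flips 1 -> legal
(2,4): flips 1 -> legal
(3,0): flips 1 -> legal
(3,4): flips 1 -> legal
(4,0): flips 1 -> legal
(4,1): flips 1 -> legal
(4,3): flips 1 -> legal
(4,4): flips 1 -> legal
B mobility = 8
-- W to move --
(1,0): no bracket -> illegal
(1,1): flips 2 -> legal
(1,2): no bracket -> illegal
(1,3): flips 2 -> legal
(1,4): no bracket -> illegal
(2,0): no bracket -> illegal
(2,4): no bracket -> illegal
(3,0): no bracket -> illegal
(3,4): no bracket -> illegal
(4,1): no bracket -> illegal
(4,3): no bracket -> illegal
(5,1): flips 1 -> legal
(5,2): no bracket -> illegal
(5,3): flips 1 -> legal
W mobility = 4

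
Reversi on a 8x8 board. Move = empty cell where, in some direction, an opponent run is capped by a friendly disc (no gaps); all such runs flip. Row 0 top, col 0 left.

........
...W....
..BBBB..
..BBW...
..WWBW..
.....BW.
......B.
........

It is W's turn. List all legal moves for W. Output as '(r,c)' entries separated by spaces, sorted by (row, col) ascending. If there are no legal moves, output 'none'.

Answer: (1,2) (1,4) (1,5) (1,6) (2,1) (3,1) (3,5) (5,4) (6,5) (7,6)

Derivation:
(1,1): no bracket -> illegal
(1,2): flips 3 -> legal
(1,4): flips 1 -> legal
(1,5): flips 2 -> legal
(1,6): flips 1 -> legal
(2,1): flips 1 -> legal
(2,6): no bracket -> illegal
(3,1): flips 3 -> legal
(3,5): flips 1 -> legal
(3,6): no bracket -> illegal
(4,1): no bracket -> illegal
(4,6): no bracket -> illegal
(5,3): no bracket -> illegal
(5,4): flips 2 -> legal
(5,7): no bracket -> illegal
(6,4): no bracket -> illegal
(6,5): flips 1 -> legal
(6,7): no bracket -> illegal
(7,5): no bracket -> illegal
(7,6): flips 1 -> legal
(7,7): no bracket -> illegal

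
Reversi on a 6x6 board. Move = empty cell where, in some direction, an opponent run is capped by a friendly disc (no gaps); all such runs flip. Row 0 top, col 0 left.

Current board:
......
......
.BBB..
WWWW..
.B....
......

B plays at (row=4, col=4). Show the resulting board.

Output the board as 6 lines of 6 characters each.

Answer: ......
......
.BBB..
WWWB..
.B..B.
......

Derivation:
Place B at (4,4); scan 8 dirs for brackets.
Dir NW: opp run (3,3) capped by B -> flip
Dir N: first cell '.' (not opp) -> no flip
Dir NE: first cell '.' (not opp) -> no flip
Dir W: first cell '.' (not opp) -> no flip
Dir E: first cell '.' (not opp) -> no flip
Dir SW: first cell '.' (not opp) -> no flip
Dir S: first cell '.' (not opp) -> no flip
Dir SE: first cell '.' (not opp) -> no flip
All flips: (3,3)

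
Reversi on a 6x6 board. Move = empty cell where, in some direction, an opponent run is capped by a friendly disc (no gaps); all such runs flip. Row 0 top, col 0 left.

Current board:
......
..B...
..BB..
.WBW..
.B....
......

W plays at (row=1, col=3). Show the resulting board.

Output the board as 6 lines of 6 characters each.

Place W at (1,3); scan 8 dirs for brackets.
Dir NW: first cell '.' (not opp) -> no flip
Dir N: first cell '.' (not opp) -> no flip
Dir NE: first cell '.' (not opp) -> no flip
Dir W: opp run (1,2), next='.' -> no flip
Dir E: first cell '.' (not opp) -> no flip
Dir SW: opp run (2,2) capped by W -> flip
Dir S: opp run (2,3) capped by W -> flip
Dir SE: first cell '.' (not opp) -> no flip
All flips: (2,2) (2,3)

Answer: ......
..BW..
..WW..
.WBW..
.B....
......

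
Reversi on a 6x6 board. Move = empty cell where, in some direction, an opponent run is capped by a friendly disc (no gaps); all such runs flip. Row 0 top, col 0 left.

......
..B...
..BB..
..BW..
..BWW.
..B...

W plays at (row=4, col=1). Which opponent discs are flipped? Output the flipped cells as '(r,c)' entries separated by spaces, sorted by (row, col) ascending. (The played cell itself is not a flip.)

Dir NW: first cell '.' (not opp) -> no flip
Dir N: first cell '.' (not opp) -> no flip
Dir NE: opp run (3,2) (2,3), next='.' -> no flip
Dir W: first cell '.' (not opp) -> no flip
Dir E: opp run (4,2) capped by W -> flip
Dir SW: first cell '.' (not opp) -> no flip
Dir S: first cell '.' (not opp) -> no flip
Dir SE: opp run (5,2), next=edge -> no flip

Answer: (4,2)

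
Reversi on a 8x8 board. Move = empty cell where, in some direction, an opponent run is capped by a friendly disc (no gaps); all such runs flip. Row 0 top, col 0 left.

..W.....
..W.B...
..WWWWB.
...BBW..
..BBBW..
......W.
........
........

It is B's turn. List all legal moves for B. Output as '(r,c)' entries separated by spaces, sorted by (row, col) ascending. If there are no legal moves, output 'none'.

Answer: (0,1) (1,1) (1,3) (1,5) (1,6) (2,1) (3,2) (3,6) (4,6) (6,7)

Derivation:
(0,1): flips 2 -> legal
(0,3): no bracket -> illegal
(1,1): flips 1 -> legal
(1,3): flips 1 -> legal
(1,5): flips 1 -> legal
(1,6): flips 1 -> legal
(2,1): flips 4 -> legal
(3,1): no bracket -> illegal
(3,2): flips 1 -> legal
(3,6): flips 2 -> legal
(4,6): flips 1 -> legal
(4,7): no bracket -> illegal
(5,4): no bracket -> illegal
(5,5): no bracket -> illegal
(5,7): no bracket -> illegal
(6,5): no bracket -> illegal
(6,6): no bracket -> illegal
(6,7): flips 2 -> legal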